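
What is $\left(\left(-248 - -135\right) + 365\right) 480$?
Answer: $120960$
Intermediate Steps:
$\left(\left(-248 - -135\right) + 365\right) 480 = \left(\left(-248 + 135\right) + 365\right) 480 = \left(-113 + 365\right) 480 = 252 \cdot 480 = 120960$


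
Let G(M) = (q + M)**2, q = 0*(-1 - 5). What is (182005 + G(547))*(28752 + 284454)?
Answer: 150719112084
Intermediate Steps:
q = 0 (q = 0*(-6) = 0)
G(M) = M**2 (G(M) = (0 + M)**2 = M**2)
(182005 + G(547))*(28752 + 284454) = (182005 + 547**2)*(28752 + 284454) = (182005 + 299209)*313206 = 481214*313206 = 150719112084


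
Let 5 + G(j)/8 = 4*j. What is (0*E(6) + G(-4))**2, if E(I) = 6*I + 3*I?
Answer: 28224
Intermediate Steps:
G(j) = -40 + 32*j (G(j) = -40 + 8*(4*j) = -40 + 32*j)
E(I) = 9*I
(0*E(6) + G(-4))**2 = (0*(9*6) + (-40 + 32*(-4)))**2 = (0*54 + (-40 - 128))**2 = (0 - 168)**2 = (-168)**2 = 28224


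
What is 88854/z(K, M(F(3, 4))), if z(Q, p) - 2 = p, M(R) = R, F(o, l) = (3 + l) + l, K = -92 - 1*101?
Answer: 88854/13 ≈ 6834.9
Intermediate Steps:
K = -193 (K = -92 - 101 = -193)
F(o, l) = 3 + 2*l
z(Q, p) = 2 + p
88854/z(K, M(F(3, 4))) = 88854/(2 + (3 + 2*4)) = 88854/(2 + (3 + 8)) = 88854/(2 + 11) = 88854/13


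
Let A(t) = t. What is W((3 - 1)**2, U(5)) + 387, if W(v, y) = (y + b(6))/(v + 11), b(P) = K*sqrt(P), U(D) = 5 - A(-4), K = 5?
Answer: 1938/5 + sqrt(6)/3 ≈ 388.42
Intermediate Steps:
U(D) = 9 (U(D) = 5 - 1*(-4) = 5 + 4 = 9)
b(P) = 5*sqrt(P)
W(v, y) = (y + 5*sqrt(6))/(11 + v) (W(v, y) = (y + 5*sqrt(6))/(v + 11) = (y + 5*sqrt(6))/(11 + v))
W((3 - 1)**2, U(5)) + 387 = (9 + 5*sqrt(6))/(11 + (3 - 1)**2) + 387 = (9 + 5*sqrt(6))/(11 + 2**2) + 387 = (9 + 5*sqrt(6))/(11 + 4) + 387 = (9 + 5*sqrt(6))/15 + 387 = (3/5 + sqrt(6)/3) + 387 = 1938/5 + sqrt(6)/3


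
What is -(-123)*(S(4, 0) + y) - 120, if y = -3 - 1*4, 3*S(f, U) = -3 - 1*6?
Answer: -1350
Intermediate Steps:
S(f, U) = -3 (S(f, U) = (-3 - 1*6)/3 = (-3 - 6)/3 = (⅓)*(-9) = -3)
y = -7 (y = -3 - 4 = -7)
-(-123)*(S(4, 0) + y) - 120 = -(-123)*(-3 - 7) - 120 = -(-123)*(-10) - 120 = -41*30 - 120 = -1230 - 120 = -1350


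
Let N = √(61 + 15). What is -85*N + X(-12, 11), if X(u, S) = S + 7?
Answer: 18 - 170*√19 ≈ -723.01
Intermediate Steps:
N = 2*√19 (N = √76 = 2*√19 ≈ 8.7178)
X(u, S) = 7 + S
-85*N + X(-12, 11) = -170*√19 + (7 + 11) = -170*√19 + 18 = 18 - 170*√19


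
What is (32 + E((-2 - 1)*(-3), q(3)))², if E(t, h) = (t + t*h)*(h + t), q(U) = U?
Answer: 215296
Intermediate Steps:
E(t, h) = (h + t)*(t + h*t) (E(t, h) = (t + h*t)*(h + t) = (h + t)*(t + h*t))
(32 + E((-2 - 1)*(-3), q(3)))² = (32 + ((-2 - 1)*(-3))*(3 + (-2 - 1)*(-3) + 3² + 3*((-2 - 1)*(-3))))² = (32 + (-3*(-3))*(3 - 3*(-3) + 9 + 3*(-3*(-3))))² = (32 + 9*(3 + 9 + 9 + 3*9))² = (32 + 9*(3 + 9 + 9 + 27))² = (32 + 9*48)² = (32 + 432)² = 464² = 215296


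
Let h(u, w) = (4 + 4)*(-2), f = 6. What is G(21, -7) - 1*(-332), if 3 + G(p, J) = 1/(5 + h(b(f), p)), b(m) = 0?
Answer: 3618/11 ≈ 328.91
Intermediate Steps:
h(u, w) = -16 (h(u, w) = 8*(-2) = -16)
G(p, J) = -34/11 (G(p, J) = -3 + 1/(5 - 16) = -3 + 1/(-11) = -3 - 1/11 = -34/11)
G(21, -7) - 1*(-332) = -34/11 - 1*(-332) = -34/11 + 332 = 3618/11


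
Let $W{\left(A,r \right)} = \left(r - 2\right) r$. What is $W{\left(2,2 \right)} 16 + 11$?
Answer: $11$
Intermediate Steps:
$W{\left(A,r \right)} = r \left(-2 + r\right)$ ($W{\left(A,r \right)} = \left(r - 2\right) r = \left(-2 + r\right) r = r \left(-2 + r\right)$)
$W{\left(2,2 \right)} 16 + 11 = 2 \left(-2 + 2\right) 16 + 11 = 2 \cdot 0 \cdot 16 + 11 = 0 \cdot 16 + 11 = 0 + 11 = 11$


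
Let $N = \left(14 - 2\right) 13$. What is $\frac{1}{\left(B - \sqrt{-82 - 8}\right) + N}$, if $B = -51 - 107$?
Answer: $\frac{i}{- 2 i + 3 \sqrt{10}} \approx -0.021277 + 0.10092 i$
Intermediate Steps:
$B = -158$
$N = 156$ ($N = 12 \cdot 13 = 156$)
$\frac{1}{\left(B - \sqrt{-82 - 8}\right) + N} = \frac{1}{\left(-158 - \sqrt{-82 - 8}\right) + 156} = \frac{1}{\left(-158 - \sqrt{-90}\right) + 156} = \frac{1}{\left(-158 - 3 i \sqrt{10}\right) + 156} = \frac{1}{-2 - 3 i \sqrt{10}}$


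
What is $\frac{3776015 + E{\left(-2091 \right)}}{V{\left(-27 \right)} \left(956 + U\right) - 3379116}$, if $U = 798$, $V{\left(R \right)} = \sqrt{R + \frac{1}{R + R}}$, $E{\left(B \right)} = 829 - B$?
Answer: $- \frac{172387706239710}{154149858868867} - \frac{9942377985 i \sqrt{8754}}{308299717737734} \approx -1.1183 - 0.0030173 i$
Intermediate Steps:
$V{\left(R \right)} = \sqrt{R + \frac{1}{2 R}}$
$\frac{3776015 + E{\left(-2091 \right)}}{V{\left(-27 \right)} \left(956 + U\right) - 3379116} = \frac{3776015 + \left(829 - -2091\right)}{\frac{\sqrt{\frac{2}{-27} + 4 \left(-27\right)}}{2} \left(956 + 798\right) - 3379116} = \frac{3776015 + \left(829 + 2091\right)}{\frac{\sqrt{2 \left(- \frac{1}{27}\right) - 108}}{2} \cdot 1754 - 3379116} = \frac{3776015 + 2920}{\frac{\sqrt{- \frac{2}{27} - 108}}{2} \cdot 1754 - 3379116} = \frac{3778935}{\frac{\sqrt{- \frac{2918}{27}}}{2} \cdot 1754 - 3379116} = \frac{3778935}{\frac{\frac{1}{9} i \sqrt{8754}}{2} \cdot 1754 - 3379116} = \frac{3778935}{\frac{i \sqrt{8754}}{18} \cdot 1754 - 3379116} = \frac{3778935}{\frac{877 i \sqrt{8754}}{9} - 3379116} = \frac{3778935}{-3379116 + \frac{877 i \sqrt{8754}}{9}}$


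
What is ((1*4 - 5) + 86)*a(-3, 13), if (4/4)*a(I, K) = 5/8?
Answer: 425/8 ≈ 53.125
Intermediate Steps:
a(I, K) = 5/8
((1*4 - 5) + 86)*a(-3, 13) = ((1*4 - 5) + 86)*(5/8) = ((4 - 5) + 86)*(5/8) = (-1 + 86)*(5/8) = 85*(5/8) = 425/8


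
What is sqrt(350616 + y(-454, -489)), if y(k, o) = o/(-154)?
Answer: sqrt(8315284362)/154 ≈ 592.13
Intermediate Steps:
y(k, o) = -o/154 (y(k, o) = o*(-1/154) = -o/154)
sqrt(350616 + y(-454, -489)) = sqrt(350616 - 1/154*(-489)) = sqrt(350616 + 489/154) = sqrt(53995353/154) = sqrt(8315284362)/154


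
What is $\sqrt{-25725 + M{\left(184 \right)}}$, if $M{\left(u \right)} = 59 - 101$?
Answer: $3 i \sqrt{2863} \approx 160.52 i$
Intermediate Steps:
$M{\left(u \right)} = -42$ ($M{\left(u \right)} = 59 - 101 = -42$)
$\sqrt{-25725 + M{\left(184 \right)}} = \sqrt{-25725 - 42} = \sqrt{-25767} = 3 i \sqrt{2863}$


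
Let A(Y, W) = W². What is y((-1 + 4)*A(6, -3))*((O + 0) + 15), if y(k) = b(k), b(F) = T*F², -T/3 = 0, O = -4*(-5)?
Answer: 0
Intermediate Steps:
O = 20
T = 0 (T = -3*0 = 0)
b(F) = 0 (b(F) = 0*F² = 0)
y(k) = 0
y((-1 + 4)*A(6, -3))*((O + 0) + 15) = 0*((20 + 0) + 15) = 0*(20 + 15) = 0*35 = 0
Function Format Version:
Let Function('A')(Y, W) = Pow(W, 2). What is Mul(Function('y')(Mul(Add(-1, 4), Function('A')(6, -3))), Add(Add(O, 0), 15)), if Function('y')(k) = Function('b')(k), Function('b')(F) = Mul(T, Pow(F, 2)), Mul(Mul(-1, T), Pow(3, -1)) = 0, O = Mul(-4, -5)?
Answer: 0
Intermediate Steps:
O = 20
T = 0 (T = Mul(-3, 0) = 0)
Function('b')(F) = 0 (Function('b')(F) = Mul(0, Pow(F, 2)) = 0)
Function('y')(k) = 0
Mul(Function('y')(Mul(Add(-1, 4), Function('A')(6, -3))), Add(Add(O, 0), 15)) = Mul(0, Add(Add(20, 0), 15)) = Mul(0, Add(20, 15)) = Mul(0, 35) = 0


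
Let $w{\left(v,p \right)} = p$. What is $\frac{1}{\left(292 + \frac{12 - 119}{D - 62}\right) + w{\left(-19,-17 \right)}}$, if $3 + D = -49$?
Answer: $\frac{114}{31457} \approx 0.003624$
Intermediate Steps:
$D = -52$ ($D = -3 - 49 = -52$)
$\frac{1}{\left(292 + \frac{12 - 119}{D - 62}\right) + w{\left(-19,-17 \right)}} = \frac{1}{\left(292 + \frac{12 - 119}{-52 - 62}\right) - 17} = \frac{1}{\left(292 - \frac{107}{-114}\right) - 17} = \frac{1}{\left(292 - - \frac{107}{114}\right) - 17} = \frac{1}{\left(292 + \frac{107}{114}\right) - 17} = \frac{1}{\frac{33395}{114} - 17} = \frac{1}{\frac{31457}{114}} = \frac{114}{31457}$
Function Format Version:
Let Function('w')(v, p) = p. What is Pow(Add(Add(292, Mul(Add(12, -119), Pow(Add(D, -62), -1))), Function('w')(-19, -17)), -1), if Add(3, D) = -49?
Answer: Rational(114, 31457) ≈ 0.0036240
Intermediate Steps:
D = -52 (D = Add(-3, -49) = -52)
Pow(Add(Add(292, Mul(Add(12, -119), Pow(Add(D, -62), -1))), Function('w')(-19, -17)), -1) = Pow(Add(Add(292, Mul(Add(12, -119), Pow(Add(-52, -62), -1))), -17), -1) = Pow(Add(Add(292, Mul(-107, Pow(-114, -1))), -17), -1) = Pow(Add(Add(292, Mul(-107, Rational(-1, 114))), -17), -1) = Pow(Add(Add(292, Rational(107, 114)), -17), -1) = Pow(Add(Rational(33395, 114), -17), -1) = Pow(Rational(31457, 114), -1) = Rational(114, 31457)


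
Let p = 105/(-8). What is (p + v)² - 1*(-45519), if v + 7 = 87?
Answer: 3199441/64 ≈ 49991.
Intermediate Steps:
v = 80 (v = -7 + 87 = 80)
p = -105/8 (p = 105*(-⅛) = -105/8 ≈ -13.125)
(p + v)² - 1*(-45519) = (-105/8 + 80)² - 1*(-45519) = (535/8)² + 45519 = 286225/64 + 45519 = 3199441/64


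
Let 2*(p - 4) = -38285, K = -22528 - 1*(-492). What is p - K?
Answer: 5795/2 ≈ 2897.5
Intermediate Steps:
K = -22036 (K = -22528 + 492 = -22036)
p = -38277/2 (p = 4 + (½)*(-38285) = 4 - 38285/2 = -38277/2 ≈ -19139.)
p - K = -38277/2 - 1*(-22036) = -38277/2 + 22036 = 5795/2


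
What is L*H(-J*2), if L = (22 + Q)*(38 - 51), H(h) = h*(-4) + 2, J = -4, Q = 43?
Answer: 25350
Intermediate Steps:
H(h) = 2 - 4*h (H(h) = -4*h + 2 = 2 - 4*h)
L = -845 (L = (22 + 43)*(38 - 51) = 65*(-13) = -845)
L*H(-J*2) = -845*(2 - 4*(-1*(-4))*2) = -845*(2 - 16*2) = -845*(2 - 4*8) = -845*(2 - 32) = -845*(-30) = 25350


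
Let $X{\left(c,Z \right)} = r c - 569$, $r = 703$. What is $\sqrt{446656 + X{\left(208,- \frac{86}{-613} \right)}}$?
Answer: $\sqrt{592311} \approx 769.62$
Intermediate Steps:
$X{\left(c,Z \right)} = -569 + 703 c$ ($X{\left(c,Z \right)} = 703 c - 569 = -569 + 703 c$)
$\sqrt{446656 + X{\left(208,- \frac{86}{-613} \right)}} = \sqrt{446656 + \left(-569 + 703 \cdot 208\right)} = \sqrt{446656 + \left(-569 + 146224\right)} = \sqrt{446656 + 145655} = \sqrt{592311}$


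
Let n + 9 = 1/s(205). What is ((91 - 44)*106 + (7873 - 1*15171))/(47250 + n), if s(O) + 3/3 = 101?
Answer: -231600/4724101 ≈ -0.049025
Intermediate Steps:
s(O) = 100 (s(O) = -1 + 101 = 100)
n = -899/100 (n = -9 + 1/100 = -899/100 ≈ -8.9900)
((91 - 44)*106 + (7873 - 1*15171))/(47250 + n) = ((91 - 44)*106 + (7873 - 1*15171))/(47250 - 899/100) = (47*106 + (7873 - 15171))/(4724101/100) = (4982 - 7298)*(100/4724101) = -2316*100/4724101 = -231600/4724101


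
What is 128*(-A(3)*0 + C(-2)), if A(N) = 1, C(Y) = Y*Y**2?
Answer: -1024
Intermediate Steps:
C(Y) = Y**3
128*(-A(3)*0 + C(-2)) = 128*(-1*1*0 + (-2)**3) = 128*(-1*0 - 8) = 128*(0 - 8) = 128*(-8) = -1024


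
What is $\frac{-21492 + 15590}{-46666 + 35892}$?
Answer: $\frac{2951}{5387} \approx 0.5478$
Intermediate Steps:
$\frac{-21492 + 15590}{-46666 + 35892} = - \frac{5902}{-10774} = \left(-5902\right) \left(- \frac{1}{10774}\right) = \frac{2951}{5387}$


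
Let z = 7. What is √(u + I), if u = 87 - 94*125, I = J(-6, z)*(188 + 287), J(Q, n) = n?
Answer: I*√8338 ≈ 91.313*I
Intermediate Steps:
I = 3325 (I = 7*(188 + 287) = 7*475 = 3325)
u = -11663 (u = 87 - 11750 = -11663)
√(u + I) = √(-11663 + 3325) = √(-8338) = I*√8338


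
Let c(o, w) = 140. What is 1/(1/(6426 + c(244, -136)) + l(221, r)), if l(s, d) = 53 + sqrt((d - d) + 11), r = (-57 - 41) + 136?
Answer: 2284961434/120629068085 - 43112356*sqrt(11)/120629068085 ≈ 0.017757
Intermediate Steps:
r = 38 (r = -98 + 136 = 38)
l(s, d) = 53 + sqrt(11) (l(s, d) = 53 + sqrt(0 + 11) = 53 + sqrt(11))
1/(1/(6426 + c(244, -136)) + l(221, r)) = 1/(1/(6426 + 140) + (53 + sqrt(11))) = 1/(1/6566 + (53 + sqrt(11))) = 1/(347999/6566 + sqrt(11))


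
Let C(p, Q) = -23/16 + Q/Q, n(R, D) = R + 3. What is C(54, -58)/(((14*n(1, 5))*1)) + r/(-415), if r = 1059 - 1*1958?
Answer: 114657/53120 ≈ 2.1585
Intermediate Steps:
n(R, D) = 3 + R
C(p, Q) = -7/16 (C(p, Q) = -23*1/16 + 1 = -23/16 + 1 = -7/16)
r = -899 (r = 1059 - 1958 = -899)
C(54, -58)/(((14*n(1, 5))*1)) + r/(-415) = -7*1/(14*(3 + 1))/16 - 899/(-415) = -7/(16*((14*4)*1)) - 899*(-1/415) = -7/(16*(56*1)) + 899/415 = -7/16/56 + 899/415 = -7/16*1/56 + 899/415 = -1/128 + 899/415 = 114657/53120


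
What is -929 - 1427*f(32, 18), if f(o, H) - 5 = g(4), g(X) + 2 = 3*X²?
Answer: -73706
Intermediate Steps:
g(X) = -2 + 3*X²
f(o, H) = 51 (f(o, H) = 5 + (-2 + 3*4²) = 5 + (-2 + 3*16) = 5 + (-2 + 48) = 5 + 46 = 51)
-929 - 1427*f(32, 18) = -929 - 1427*51 = -929 - 72777 = -73706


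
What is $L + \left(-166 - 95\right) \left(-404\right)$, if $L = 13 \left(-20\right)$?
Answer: $105184$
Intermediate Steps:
$L = -260$
$L + \left(-166 - 95\right) \left(-404\right) = -260 + \left(-166 - 95\right) \left(-404\right) = -260 - -105444 = -260 + 105444 = 105184$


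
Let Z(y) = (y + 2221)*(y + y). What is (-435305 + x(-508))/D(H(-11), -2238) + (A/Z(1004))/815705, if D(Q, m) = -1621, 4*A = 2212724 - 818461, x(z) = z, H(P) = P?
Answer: 9208454023731728323/34250708374476000 ≈ 268.85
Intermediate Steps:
A = 1394263/4 (A = (2212724 - 818461)/4 = (¼)*1394263 = 1394263/4 ≈ 3.4857e+5)
Z(y) = 2*y*(2221 + y) (Z(y) = (2221 + y)*(2*y) = 2*y*(2221 + y))
(-435305 + x(-508))/D(H(-11), -2238) + (A/Z(1004))/815705 = (-435305 - 508)/(-1621) + (1394263/(4*((2*1004*(2221 + 1004)))))/815705 = -435813*(-1/1621) + (1394263/(4*((2*1004*3225))))*(1/815705) = 435813/1621 + ((1394263/4)/6475800)*(1/815705) = 435813/1621 + ((1394263/4)*(1/6475800))*(1/815705) = 435813/1621 + (1394263/25903200)*(1/815705) = 435813/1621 + 1394263/21129369756000 = 9208454023731728323/34250708374476000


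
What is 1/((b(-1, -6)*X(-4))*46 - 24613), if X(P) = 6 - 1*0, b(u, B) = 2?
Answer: -1/24061 ≈ -4.1561e-5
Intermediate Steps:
X(P) = 6 (X(P) = 6 + 0 = 6)
1/((b(-1, -6)*X(-4))*46 - 24613) = 1/((2*6)*46 - 24613) = 1/(12*46 - 24613) = 1/(552 - 24613) = 1/(-24061) = -1/24061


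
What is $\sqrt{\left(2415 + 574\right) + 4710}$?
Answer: $\sqrt{7699} \approx 87.744$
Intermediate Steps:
$\sqrt{\left(2415 + 574\right) + 4710} = \sqrt{2989 + 4710} = \sqrt{7699}$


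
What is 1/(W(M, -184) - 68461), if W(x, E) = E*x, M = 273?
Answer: -1/118693 ≈ -8.4251e-6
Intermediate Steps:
1/(W(M, -184) - 68461) = 1/(-184*273 - 68461) = 1/(-50232 - 68461) = 1/(-118693) = -1/118693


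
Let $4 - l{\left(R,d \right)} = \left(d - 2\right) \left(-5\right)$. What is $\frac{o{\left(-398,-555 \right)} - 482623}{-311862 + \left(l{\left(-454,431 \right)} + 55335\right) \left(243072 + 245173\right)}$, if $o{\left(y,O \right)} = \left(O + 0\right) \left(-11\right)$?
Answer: $- \frac{238259}{14032981859} \approx -1.6979 \cdot 10^{-5}$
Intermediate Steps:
$o{\left(y,O \right)} = - 11 O$ ($o{\left(y,O \right)} = O \left(-11\right) = - 11 O$)
$l{\left(R,d \right)} = -6 + 5 d$ ($l{\left(R,d \right)} = 4 - \left(d - 2\right) \left(-5\right) = 4 - \left(-2 + d\right) \left(-5\right) = 4 - \left(10 - 5 d\right) = 4 + \left(-10 + 5 d\right) = -6 + 5 d$)
$\frac{o{\left(-398,-555 \right)} - 482623}{-311862 + \left(l{\left(-454,431 \right)} + 55335\right) \left(243072 + 245173\right)} = \frac{\left(-11\right) \left(-555\right) - 482623}{-311862 + \left(\left(-6 + 5 \cdot 431\right) + 55335\right) \left(243072 + 245173\right)} = \frac{6105 - 482623}{-311862 + \left(\left(-6 + 2155\right) + 55335\right) 488245} = - \frac{476518}{-311862 + \left(2149 + 55335\right) 488245} = - \frac{476518}{-311862 + 57484 \cdot 488245} = - \frac{476518}{-311862 + 28066275580} = - \frac{476518}{28065963718} = \left(-476518\right) \frac{1}{28065963718} = - \frac{238259}{14032981859}$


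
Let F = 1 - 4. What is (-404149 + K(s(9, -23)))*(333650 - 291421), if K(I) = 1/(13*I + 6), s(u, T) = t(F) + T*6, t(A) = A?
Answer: -31181058479296/1827 ≈ -1.7067e+10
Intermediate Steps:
F = -3
s(u, T) = -3 + 6*T (s(u, T) = -3 + T*6 = -3 + 6*T)
K(I) = 1/(6 + 13*I)
(-404149 + K(s(9, -23)))*(333650 - 291421) = (-404149 + 1/(6 + 13*(-3 + 6*(-23))))*(333650 - 291421) = (-404149 + 1/(6 + 13*(-3 - 138)))*42229 = (-404149 + 1/(6 + 13*(-141)))*42229 = (-404149 + 1/(6 - 1833))*42229 = (-404149 + 1/(-1827))*42229 = (-404149 - 1/1827)*42229 = -738380224/1827*42229 = -31181058479296/1827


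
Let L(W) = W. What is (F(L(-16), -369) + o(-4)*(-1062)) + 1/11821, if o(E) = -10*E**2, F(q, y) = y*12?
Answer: 1956280933/11821 ≈ 1.6549e+5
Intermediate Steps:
F(q, y) = 12*y
(F(L(-16), -369) + o(-4)*(-1062)) + 1/11821 = (12*(-369) - 10*(-4)**2*(-1062)) + 1/11821 = (-4428 - 10*16*(-1062)) + 1/11821 = (-4428 - 160*(-1062)) + 1/11821 = (-4428 + 169920) + 1/11821 = 165492 + 1/11821 = 1956280933/11821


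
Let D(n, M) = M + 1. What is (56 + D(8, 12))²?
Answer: 4761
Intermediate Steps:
D(n, M) = 1 + M
(56 + D(8, 12))² = (56 + (1 + 12))² = (56 + 13)² = 69² = 4761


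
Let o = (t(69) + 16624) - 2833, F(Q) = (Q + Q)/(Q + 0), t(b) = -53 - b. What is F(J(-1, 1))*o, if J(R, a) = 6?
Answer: 27338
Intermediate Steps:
F(Q) = 2 (F(Q) = (2*Q)/Q = 2)
o = 13669 (o = ((-53 - 1*69) + 16624) - 2833 = ((-53 - 69) + 16624) - 2833 = (-122 + 16624) - 2833 = 16502 - 2833 = 13669)
F(J(-1, 1))*o = 2*13669 = 27338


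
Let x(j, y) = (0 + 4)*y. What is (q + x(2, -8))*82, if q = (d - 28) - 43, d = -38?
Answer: -11562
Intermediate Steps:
q = -109 (q = (-38 - 28) - 43 = -66 - 43 = -109)
x(j, y) = 4*y
(q + x(2, -8))*82 = (-109 + 4*(-8))*82 = (-109 - 32)*82 = -141*82 = -11562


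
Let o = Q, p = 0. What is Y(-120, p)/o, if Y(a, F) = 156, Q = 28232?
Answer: 39/7058 ≈ 0.0055256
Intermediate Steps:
o = 28232
Y(-120, p)/o = 156/28232 = 156*(1/28232) = 39/7058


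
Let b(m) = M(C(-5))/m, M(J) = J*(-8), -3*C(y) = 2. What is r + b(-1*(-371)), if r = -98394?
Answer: -109512506/1113 ≈ -98394.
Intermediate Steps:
C(y) = -2/3 (C(y) = -1/3*2 = -2/3)
M(J) = -8*J
b(m) = 16/(3*m) (b(m) = (-8*(-2/3))/m = 16/(3*m))
r + b(-1*(-371)) = -98394 + 16/(3*((-1*(-371)))) = -98394 + (16/3)/371 = -98394 + (16/3)*(1/371) = -98394 + 16/1113 = -109512506/1113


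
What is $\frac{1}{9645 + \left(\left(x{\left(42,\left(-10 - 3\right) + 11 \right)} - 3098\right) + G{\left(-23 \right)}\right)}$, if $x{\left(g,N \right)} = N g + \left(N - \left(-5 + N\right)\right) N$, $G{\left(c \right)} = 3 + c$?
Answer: $\frac{1}{6433} \approx 0.00015545$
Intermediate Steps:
$x{\left(g,N \right)} = 5 N + N g$ ($x{\left(g,N \right)} = N g + 5 N = 5 N + N g$)
$\frac{1}{9645 + \left(\left(x{\left(42,\left(-10 - 3\right) + 11 \right)} - 3098\right) + G{\left(-23 \right)}\right)} = \frac{1}{9645 + \left(\left(\left(\left(-10 - 3\right) + 11\right) \left(5 + 42\right) - 3098\right) + \left(3 - 23\right)\right)} = \frac{1}{9645 - \left(3118 - \left(-13 + 11\right) 47\right)} = \frac{1}{9645 - 3212} = \frac{1}{6433}$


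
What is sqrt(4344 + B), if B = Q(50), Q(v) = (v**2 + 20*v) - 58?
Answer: sqrt(7786) ≈ 88.238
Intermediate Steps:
Q(v) = -58 + v**2 + 20*v
B = 3442 (B = -58 + 50**2 + 20*50 = -58 + 2500 + 1000 = 3442)
sqrt(4344 + B) = sqrt(4344 + 3442) = sqrt(7786)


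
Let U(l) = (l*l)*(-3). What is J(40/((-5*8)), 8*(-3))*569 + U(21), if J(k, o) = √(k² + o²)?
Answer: -1323 + 569*√577 ≈ 12345.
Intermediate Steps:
U(l) = -3*l² (U(l) = l²*(-3) = -3*l²)
J(40/((-5*8)), 8*(-3))*569 + U(21) = √((40/((-5*8)))² + (8*(-3))²)*569 - 3*21² = √((40/(-40))² + (-24)²)*569 - 3*441 = √((40*(-1/40))² + 576)*569 - 1323 = √((-1)² + 576)*569 - 1323 = √(1 + 576)*569 - 1323 = √577*569 - 1323 = 569*√577 - 1323 = -1323 + 569*√577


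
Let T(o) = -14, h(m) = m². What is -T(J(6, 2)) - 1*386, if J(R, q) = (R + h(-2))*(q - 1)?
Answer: -372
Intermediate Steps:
J(R, q) = (-1 + q)*(4 + R) (J(R, q) = (R + (-2)²)*(q - 1) = (R + 4)*(-1 + q) = (4 + R)*(-1 + q) = (-1 + q)*(4 + R))
-T(J(6, 2)) - 1*386 = -1*(-14) - 1*386 = 14 - 386 = -372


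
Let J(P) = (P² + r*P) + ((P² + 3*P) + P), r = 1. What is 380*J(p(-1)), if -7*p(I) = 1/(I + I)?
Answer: 6840/49 ≈ 139.59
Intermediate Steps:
p(I) = -1/(14*I) (p(I) = -1/(7*(I + I)) = -1/(2*I)/7 = -1/(14*I))
J(P) = 2*P² + 5*P (J(P) = (P² + 1*P) + ((P² + 3*P) + P) = (P² + P) + (P² + 4*P) = (P + P²) + (P² + 4*P) = 2*P² + 5*P)
380*J(p(-1)) = 380*((-1/14/(-1))*(5 + 2*(-1/14/(-1)))) = 380*((-1/14*(-1))*(5 + 2*(-1/14*(-1)))) = 380*((5 + 2*(1/14))/14) = 380*((5 + ⅐)/14) = 380*((1/14)*(36/7)) = 380*(18/49) = 6840/49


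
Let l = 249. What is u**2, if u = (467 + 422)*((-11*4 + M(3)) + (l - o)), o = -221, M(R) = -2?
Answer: 142080748096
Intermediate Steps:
u = 376936 (u = (467 + 422)*((-11*4 - 2) + (249 - 1*(-221))) = 889*((-44 - 2) + (249 + 221)) = 889*(-46 + 470) = 889*424 = 376936)
u**2 = 376936**2 = 142080748096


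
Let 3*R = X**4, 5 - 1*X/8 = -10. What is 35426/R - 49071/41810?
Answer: -169515317947/144495360000 ≈ -1.1732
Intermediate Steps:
X = 120 (X = 40 - 8*(-10) = 40 + 80 = 120)
R = 69120000 (R = (1/3)*120**4 = (1/3)*207360000 = 69120000)
35426/R - 49071/41810 = 35426/69120000 - 49071/41810 = 35426*(1/69120000) - 49071*1/41810 = 17713/34560000 - 49071/41810 = -169515317947/144495360000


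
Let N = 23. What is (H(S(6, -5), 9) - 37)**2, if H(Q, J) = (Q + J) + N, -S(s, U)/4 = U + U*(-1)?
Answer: 25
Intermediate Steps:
S(s, U) = 0 (S(s, U) = -4*(U + U*(-1)) = -4*(U - U) = -4*0 = 0)
H(Q, J) = 23 + J + Q (H(Q, J) = (Q + J) + 23 = (J + Q) + 23 = 23 + J + Q)
(H(S(6, -5), 9) - 37)**2 = ((23 + 9 + 0) - 37)**2 = (32 - 37)**2 = (-5)**2 = 25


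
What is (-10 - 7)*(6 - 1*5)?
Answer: -17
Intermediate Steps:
(-10 - 7)*(6 - 1*5) = -17*(6 - 5) = -17*1 = -17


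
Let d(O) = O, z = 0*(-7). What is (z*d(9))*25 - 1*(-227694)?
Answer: 227694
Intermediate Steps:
z = 0
(z*d(9))*25 - 1*(-227694) = (0*9)*25 - 1*(-227694) = 0*25 + 227694 = 0 + 227694 = 227694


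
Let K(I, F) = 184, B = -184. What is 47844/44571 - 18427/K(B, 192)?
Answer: -270835507/2733688 ≈ -99.073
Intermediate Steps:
47844/44571 - 18427/K(B, 192) = 47844/44571 - 18427/184 = 47844*(1/44571) - 18427*1/184 = 15948/14857 - 18427/184 = -270835507/2733688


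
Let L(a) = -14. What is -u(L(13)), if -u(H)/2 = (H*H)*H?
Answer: -5488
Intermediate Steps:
u(H) = -2*H**3 (u(H) = -2*H*H*H = -2*H**2*H = -2*H**3)
-u(L(13)) = -(-2)*(-14)**3 = -(-2)*(-2744) = -1*5488 = -5488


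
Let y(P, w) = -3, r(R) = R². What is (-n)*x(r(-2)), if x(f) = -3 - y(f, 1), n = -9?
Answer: 0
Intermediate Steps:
x(f) = 0 (x(f) = -3 - 1*(-3) = -3 + 3 = 0)
(-n)*x(r(-2)) = -1*(-9)*0 = 9*0 = 0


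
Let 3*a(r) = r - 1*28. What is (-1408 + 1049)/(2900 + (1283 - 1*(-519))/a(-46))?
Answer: -13283/104597 ≈ -0.12699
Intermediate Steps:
a(r) = -28/3 + r/3 (a(r) = (r - 1*28)/3 = (r - 28)/3 = (-28 + r)/3 = -28/3 + r/3)
(-1408 + 1049)/(2900 + (1283 - 1*(-519))/a(-46)) = (-1408 + 1049)/(2900 + (1283 - 1*(-519))/(-28/3 + (1/3)*(-46))) = -359/(2900 + (1283 + 519)/(-28/3 - 46/3)) = -359/(2900 + 1802/(-74/3)) = -359/(2900 + 1802*(-3/74)) = -359/(2900 - 2703/37) = -359/104597/37 = -359*37/104597 = -13283/104597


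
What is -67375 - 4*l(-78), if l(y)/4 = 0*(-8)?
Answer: -67375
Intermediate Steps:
l(y) = 0 (l(y) = 4*(0*(-8)) = 4*0 = 0)
-67375 - 4*l(-78) = -67375 - 4*0 = -67375 - 1*0 = -67375 + 0 = -67375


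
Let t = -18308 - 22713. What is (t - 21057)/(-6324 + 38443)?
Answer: -62078/32119 ≈ -1.9328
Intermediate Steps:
t = -41021
(t - 21057)/(-6324 + 38443) = (-41021 - 21057)/(-6324 + 38443) = -62078/32119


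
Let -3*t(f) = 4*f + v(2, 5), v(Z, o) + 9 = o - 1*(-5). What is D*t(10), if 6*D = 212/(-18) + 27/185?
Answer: 794047/29970 ≈ 26.495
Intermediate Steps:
v(Z, o) = -4 + o (v(Z, o) = -9 + (o - 1*(-5)) = -9 + (o + 5) = -9 + (5 + o) = -4 + o)
D = -19367/9990 (D = (212/(-18) + 27/185)/6 = (212*(-1/18) + 27*(1/185))/6 = (-106/9 + 27/185)/6 = (1/6)*(-19367/1665) = -19367/9990 ≈ -1.9386)
t(f) = -1/3 - 4*f/3 (t(f) = -(4*f + (-4 + 5))/3 = -(4*f + 1)/3 = -(1 + 4*f)/3 = -1/3 - 4*f/3)
D*t(10) = -19367*(-1/3 - 4/3*10)/9990 = -19367*(-1/3 - 40/3)/9990 = -19367/9990*(-41/3) = 794047/29970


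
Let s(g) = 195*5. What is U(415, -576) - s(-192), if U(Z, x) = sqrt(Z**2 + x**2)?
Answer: -975 + sqrt(504001) ≈ -265.07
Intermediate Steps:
s(g) = 975
U(415, -576) - s(-192) = sqrt(415**2 + (-576)**2) - 1*975 = sqrt(172225 + 331776) - 975 = sqrt(504001) - 975 = -975 + sqrt(504001)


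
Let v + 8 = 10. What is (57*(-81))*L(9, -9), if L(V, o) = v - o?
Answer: -50787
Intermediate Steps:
v = 2 (v = -8 + 10 = 2)
L(V, o) = 2 - o
(57*(-81))*L(9, -9) = (57*(-81))*(2 - 1*(-9)) = -4617*(2 + 9) = -4617*11 = -50787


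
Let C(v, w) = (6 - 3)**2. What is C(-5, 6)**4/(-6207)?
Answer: -2187/2069 ≈ -1.0570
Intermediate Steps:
C(v, w) = 9 (C(v, w) = 3**2 = 9)
C(-5, 6)**4/(-6207) = 9**4/(-6207) = 6561*(-1/6207) = -2187/2069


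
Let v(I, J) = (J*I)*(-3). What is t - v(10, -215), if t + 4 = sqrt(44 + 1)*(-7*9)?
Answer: -6454 - 189*sqrt(5) ≈ -6876.6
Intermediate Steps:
v(I, J) = -3*I*J (v(I, J) = (I*J)*(-3) = -3*I*J)
t = -4 - 189*sqrt(5) (t = -4 + sqrt(44 + 1)*(-7*9) = -4 + sqrt(45)*(-63) = -4 + (3*sqrt(5))*(-63) = -4 - 189*sqrt(5) ≈ -426.62)
t - v(10, -215) = (-4 - 189*sqrt(5)) - (-3)*10*(-215) = (-4 - 189*sqrt(5)) - 1*6450 = (-4 - 189*sqrt(5)) - 6450 = -6454 - 189*sqrt(5)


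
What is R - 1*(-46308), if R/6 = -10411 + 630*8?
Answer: 14082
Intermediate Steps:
R = -32226 (R = 6*(-10411 + 630*8) = 6*(-10411 + 5040) = 6*(-5371) = -32226)
R - 1*(-46308) = -32226 - 1*(-46308) = -32226 + 46308 = 14082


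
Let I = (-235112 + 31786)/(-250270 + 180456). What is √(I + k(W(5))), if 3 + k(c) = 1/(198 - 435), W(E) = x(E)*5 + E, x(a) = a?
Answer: I*√6284578123227/8272959 ≈ 0.30302*I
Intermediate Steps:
I = 101663/34907 (I = -203326/(-69814) = -203326*(-1/69814) = 101663/34907 ≈ 2.9124)
W(E) = 6*E (W(E) = E*5 + E = 5*E + E = 6*E)
k(c) = -712/237 (k(c) = -3 + 1/(198 - 435) = -3 + 1/(-237) = -3 - 1/237 = -712/237)
√(I + k(W(5))) = √(101663/34907 - 712/237) = √(-759653/8272959) = I*√6284578123227/8272959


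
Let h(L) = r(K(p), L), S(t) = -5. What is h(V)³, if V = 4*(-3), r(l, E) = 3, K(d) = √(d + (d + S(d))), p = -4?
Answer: 27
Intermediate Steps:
K(d) = √(-5 + 2*d) (K(d) = √(d + (d - 5)) = √(d + (-5 + d)) = √(-5 + 2*d))
V = -12
h(L) = 3
h(V)³ = 3³ = 27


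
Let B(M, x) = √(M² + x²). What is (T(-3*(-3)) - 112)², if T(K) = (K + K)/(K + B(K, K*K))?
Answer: 82337804/6561 - 36296*√82/6561 ≈ 12499.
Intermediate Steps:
T(K) = 2*K/(K + √(K² + K⁴)) (T(K) = (K + K)/(K + √(K² + (K*K)²)) = (2*K)/(K + √(K² + (K²)²)) = (2*K)/(K + √(K² + K⁴)) = 2*K/(K + √(K² + K⁴)))
(T(-3*(-3)) - 112)² = (2*(-3*(-3))/(-3*(-3) + √((-3*(-3))² + (-3*(-3))⁴)) - 112)² = (2*9/(9 + √(9² + 9⁴)) - 112)² = (2*9/(9 + √(81 + 6561)) - 112)² = (2*9/(9 + √6642) - 112)² = (2*9/(9 + 9*√82) - 112)² = (18/(9 + 9*√82) - 112)² = (-112 + 18/(9 + 9*√82))²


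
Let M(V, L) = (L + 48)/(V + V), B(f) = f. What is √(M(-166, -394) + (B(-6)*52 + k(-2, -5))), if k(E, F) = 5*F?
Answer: I*√9257654/166 ≈ 18.329*I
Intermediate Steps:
M(V, L) = (48 + L)/(2*V) (M(V, L) = (48 + L)/((2*V)) = (48 + L)*(1/(2*V)) = (48 + L)/(2*V))
√(M(-166, -394) + (B(-6)*52 + k(-2, -5))) = √((½)*(48 - 394)/(-166) + (-6*52 + 5*(-5))) = √((½)*(-1/166)*(-346) + (-312 - 25)) = √(173/166 - 337) = √(-55769/166) = I*√9257654/166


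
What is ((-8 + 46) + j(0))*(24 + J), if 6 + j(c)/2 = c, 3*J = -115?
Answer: -1118/3 ≈ -372.67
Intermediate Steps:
J = -115/3 (J = (⅓)*(-115) = -115/3 ≈ -38.333)
j(c) = -12 + 2*c
((-8 + 46) + j(0))*(24 + J) = ((-8 + 46) + (-12 + 2*0))*(24 - 115/3) = (38 + (-12 + 0))*(-43/3) = (38 - 12)*(-43/3) = 26*(-43/3) = -1118/3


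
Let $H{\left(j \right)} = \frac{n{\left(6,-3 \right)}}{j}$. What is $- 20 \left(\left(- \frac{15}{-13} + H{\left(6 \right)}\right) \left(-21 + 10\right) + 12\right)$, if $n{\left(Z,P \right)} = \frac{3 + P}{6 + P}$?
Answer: $\frac{180}{13} \approx 13.846$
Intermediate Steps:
$n{\left(Z,P \right)} = \frac{3 + P}{6 + P}$
$H{\left(j \right)} = 0$ ($H{\left(j \right)} = \frac{\frac{1}{6 - 3} \left(3 - 3\right)}{j} = \frac{\frac{1}{3} \cdot 0}{j} = \frac{0}{j} = 0$)
$- 20 \left(\left(- \frac{15}{-13} + H{\left(6 \right)}\right) \left(-21 + 10\right) + 12\right) = - 20 \left(\left(- \frac{15}{-13} + 0\right) \left(-21 + 10\right) + 12\right) = - 20 \left(\left(\left(-15\right) \left(- \frac{1}{13}\right) + 0\right) \left(-11\right) + 12\right) = - 20 \left(\left(\frac{15}{13} + 0\right) \left(-11\right) + 12\right) = - 20 \left(\frac{15}{13} \left(-11\right) + 12\right) = - 20 \left(- \frac{165}{13} + 12\right) = \left(-20\right) \left(- \frac{9}{13}\right) = \frac{180}{13}$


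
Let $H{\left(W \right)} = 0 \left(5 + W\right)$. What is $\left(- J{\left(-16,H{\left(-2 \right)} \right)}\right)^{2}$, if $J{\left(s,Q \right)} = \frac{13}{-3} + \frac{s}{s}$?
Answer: $\frac{100}{9} \approx 11.111$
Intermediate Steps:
$H{\left(W \right)} = 0$
$J{\left(s,Q \right)} = - \frac{10}{3}$ ($J{\left(s,Q \right)} = 13 \left(- \frac{1}{3}\right) + 1 = - \frac{13}{3} + 1 = - \frac{10}{3}$)
$\left(- J{\left(-16,H{\left(-2 \right)} \right)}\right)^{2} = \left(\left(-1\right) \left(- \frac{10}{3}\right)\right)^{2} = \left(\frac{10}{3}\right)^{2} = \frac{100}{9}$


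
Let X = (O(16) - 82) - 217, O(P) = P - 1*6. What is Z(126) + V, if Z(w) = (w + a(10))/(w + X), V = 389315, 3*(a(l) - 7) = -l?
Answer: 190374646/489 ≈ 3.8931e+5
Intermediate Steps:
a(l) = 7 - l/3 (a(l) = 7 + (-l)/3 = 7 - l/3)
O(P) = -6 + P (O(P) = P - 6 = -6 + P)
X = -289 (X = ((-6 + 16) - 82) - 217 = (10 - 82) - 217 = -72 - 217 = -289)
Z(w) = (11/3 + w)/(-289 + w) (Z(w) = (w + (7 - 1/3*10))/(w - 289) = (w + (7 - 10/3))/(-289 + w) = (w + 11/3)/(-289 + w) = (11/3 + w)/(-289 + w))
Z(126) + V = (11/3 + 126)/(-289 + 126) + 389315 = (389/3)/(-163) + 389315 = -1/163*389/3 + 389315 = -389/489 + 389315 = 190374646/489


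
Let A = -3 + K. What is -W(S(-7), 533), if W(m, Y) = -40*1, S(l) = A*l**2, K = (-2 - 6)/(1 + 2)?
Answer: 40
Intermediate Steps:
K = -8/3 ≈ -2.6667
A = -17/3 (A = -3 - 8/3 = -17/3 ≈ -5.6667)
S(l) = -17*l**2/3
W(m, Y) = -40
-W(S(-7), 533) = -1*(-40) = 40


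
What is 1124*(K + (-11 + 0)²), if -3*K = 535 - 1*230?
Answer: 65192/3 ≈ 21731.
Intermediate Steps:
K = -305/3 (K = -(535 - 1*230)/3 = -(535 - 230)/3 = -⅓*305 = -305/3 ≈ -101.67)
1124*(K + (-11 + 0)²) = 1124*(-305/3 + (-11 + 0)²) = 1124*(-305/3 + (-11)²) = 1124*(-305/3 + 121) = 1124*(58/3) = 65192/3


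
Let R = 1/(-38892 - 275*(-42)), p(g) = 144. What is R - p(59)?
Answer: -3937249/27342 ≈ -144.00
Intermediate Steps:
R = -1/27342 (R = 1/(-38892 + 11550) = 1/(-27342) = -1/27342 ≈ -3.6574e-5)
R - p(59) = -1/27342 - 1*144 = -1/27342 - 144 = -3937249/27342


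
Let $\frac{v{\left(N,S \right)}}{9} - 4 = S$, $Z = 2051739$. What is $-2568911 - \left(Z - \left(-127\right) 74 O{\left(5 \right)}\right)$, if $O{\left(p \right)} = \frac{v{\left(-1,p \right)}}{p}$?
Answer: $- \frac{23864488}{5} \approx -4.7729 \cdot 10^{6}$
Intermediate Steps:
$v{\left(N,S \right)} = 36 + 9 S$
$O{\left(p \right)} = \frac{36 + 9 p}{p}$
$-2568911 - \left(Z - \left(-127\right) 74 O{\left(5 \right)}\right) = -2568911 - \left(2051739 - \left(-127\right) 74 \left(9 + \frac{36}{5}\right)\right) = -2568911 - \left(2051739 - - 9398 \left(9 + 36 \cdot \frac{1}{5}\right)\right) = -2568911 - \left(2051739 - - 9398 \left(9 + \frac{36}{5}\right)\right) = -2568911 - \left(2051739 - \left(-9398\right) \frac{81}{5}\right) = -2568911 - \left(2051739 - - \frac{761238}{5}\right) = -2568911 - \left(2051739 + \frac{761238}{5}\right) = -2568911 - \frac{11019933}{5} = - \frac{23864488}{5}$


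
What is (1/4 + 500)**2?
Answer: 4004001/16 ≈ 2.5025e+5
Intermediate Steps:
(1/4 + 500)**2 = (2001/4)**2 = 4004001/16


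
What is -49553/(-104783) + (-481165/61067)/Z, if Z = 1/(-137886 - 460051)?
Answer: 4306676884313538/914111923 ≈ 4.7113e+6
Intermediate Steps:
Z = -1/597937 (Z = 1/(-597937) = -1/597937 ≈ -1.6724e-6)
-49553/(-104783) + (-481165/61067)/Z = -49553/(-104783) + (-481165/61067)/(-1/597937) = -49553*(-1/104783) - 481165*1/61067*(-597937) = 7079/14969 - 481165/61067*(-597937) = 7079/14969 + 287706356605/61067 = 4306676884313538/914111923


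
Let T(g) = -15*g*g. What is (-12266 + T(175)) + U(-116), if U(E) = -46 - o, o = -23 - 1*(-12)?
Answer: -471676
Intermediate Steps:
o = -11 (o = -23 + 12 = -11)
T(g) = -15*g²
U(E) = -35 (U(E) = -46 - 1*(-11) = -46 + 11 = -35)
(-12266 + T(175)) + U(-116) = (-12266 - 15*175²) - 35 = (-12266 - 15*30625) - 35 = (-12266 - 459375) - 35 = -471641 - 35 = -471676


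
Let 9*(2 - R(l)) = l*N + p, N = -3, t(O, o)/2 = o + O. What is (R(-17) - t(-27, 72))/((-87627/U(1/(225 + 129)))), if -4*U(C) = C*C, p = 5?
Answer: -53/24707396547 ≈ -2.1451e-9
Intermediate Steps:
t(O, o) = 2*O + 2*o (t(O, o) = 2*(o + O) = 2*(O + o) = 2*O + 2*o)
U(C) = -C²/4 (U(C) = -C*C/4 = -C²/4)
R(l) = 13/9 + l/3 (R(l) = 2 - (l*(-3) + 5)/9 = 2 - (-3*l + 5)/9 = 2 - (5 - 3*l)/9 = 2 + (-5/9 + l/3) = 13/9 + l/3)
(R(-17) - t(-27, 72))/((-87627/U(1/(225 + 129)))) = ((13/9 + (⅓)*(-17)) - (2*(-27) + 2*72))/((-87627*(-4*(225 + 129)²))) = ((13/9 - 17/3) - (-54 + 144))/((-87627/((-(1/354)²/4)))) = (-38/9 - 1*90)/((-87627/((-(1/354)²/4)))) = (-38/9 - 90)/((-87627/((-¼*1/125316)))) = -848/(9*((-87627/(-1/501264)))) = -848/(9*((-87627*(-501264)))) = -848/9/43924260528 = -848/9*1/43924260528 = -53/24707396547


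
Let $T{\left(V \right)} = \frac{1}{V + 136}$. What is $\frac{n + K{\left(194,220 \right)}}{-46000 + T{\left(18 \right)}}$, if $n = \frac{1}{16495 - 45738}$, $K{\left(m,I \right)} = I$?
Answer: $- \frac{990752686}{207157382757} \approx -0.0047826$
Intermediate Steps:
$T{\left(V \right)} = \frac{1}{136 + V}$
$n = - \frac{1}{29243}$ ($n = \frac{1}{-29243} = - \frac{1}{29243} \approx -3.4196 \cdot 10^{-5}$)
$\frac{n + K{\left(194,220 \right)}}{-46000 + T{\left(18 \right)}} = \frac{- \frac{1}{29243} + 220}{-46000 + \frac{1}{136 + 18}} = \frac{6433459}{29243 \left(-46000 + \frac{1}{154}\right)} = \frac{6433459}{29243 \left(- \frac{7083999}{154}\right)} = \frac{6433459}{29243} \left(- \frac{154}{7083999}\right) = - \frac{990752686}{207157382757}$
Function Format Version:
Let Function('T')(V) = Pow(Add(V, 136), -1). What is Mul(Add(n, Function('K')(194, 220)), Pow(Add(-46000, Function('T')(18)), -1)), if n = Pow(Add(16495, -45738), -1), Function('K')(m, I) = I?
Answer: Rational(-990752686, 207157382757) ≈ -0.0047826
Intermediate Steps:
Function('T')(V) = Pow(Add(136, V), -1)
n = Rational(-1, 29243) (n = Pow(-29243, -1) = Rational(-1, 29243) ≈ -3.4196e-5)
Mul(Add(n, Function('K')(194, 220)), Pow(Add(-46000, Function('T')(18)), -1)) = Mul(Add(Rational(-1, 29243), 220), Pow(Add(-46000, Pow(Add(136, 18), -1)), -1)) = Mul(Rational(6433459, 29243), Pow(Add(-46000, Pow(154, -1)), -1)) = Mul(Rational(6433459, 29243), Pow(Add(-46000, Rational(1, 154)), -1)) = Mul(Rational(6433459, 29243), Pow(Rational(-7083999, 154), -1)) = Mul(Rational(6433459, 29243), Rational(-154, 7083999)) = Rational(-990752686, 207157382757)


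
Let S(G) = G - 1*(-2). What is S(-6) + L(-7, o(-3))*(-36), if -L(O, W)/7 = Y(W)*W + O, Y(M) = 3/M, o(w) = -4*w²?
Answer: -1012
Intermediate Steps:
S(G) = 2 + G (S(G) = G + 2 = 2 + G)
L(O, W) = -21 - 7*O (L(O, W) = -7*((3/W)*W + O) = -7*(3 + O) = -21 - 7*O)
S(-6) + L(-7, o(-3))*(-36) = (2 - 6) + (-21 - 7*(-7))*(-36) = -4 + (-21 + 49)*(-36) = -4 + 28*(-36) = -4 - 1008 = -1012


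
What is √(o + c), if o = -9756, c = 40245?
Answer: √30489 ≈ 174.61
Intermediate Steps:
√(o + c) = √(-9756 + 40245) = √30489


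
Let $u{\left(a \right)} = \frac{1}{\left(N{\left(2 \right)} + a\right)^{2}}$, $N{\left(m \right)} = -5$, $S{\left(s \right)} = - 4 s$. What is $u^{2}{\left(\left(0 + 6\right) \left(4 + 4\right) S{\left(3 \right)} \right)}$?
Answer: $\frac{1}{113947428721} \approx 8.776 \cdot 10^{-12}$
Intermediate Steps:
$u{\left(a \right)} = \frac{1}{\left(-5 + a\right)^{2}}$
$u^{2}{\left(\left(0 + 6\right) \left(4 + 4\right) S{\left(3 \right)} \right)} = \left(\frac{1}{\left(-5 + \left(0 + 6\right) \left(4 + 4\right) \left(\left(-4\right) 3\right)\right)^{2}}\right)^{2} = \left(\frac{1}{\left(-5 + 6 \cdot 8 \left(-12\right)\right)^{2}}\right)^{2} = \left(\frac{1}{\left(-5 + 48 \left(-12\right)\right)^{2}}\right)^{2} = \left(\frac{1}{\left(-5 - 576\right)^{2}}\right)^{2} = \left(\frac{1}{337561}\right)^{2} = \frac{1}{113947428721}$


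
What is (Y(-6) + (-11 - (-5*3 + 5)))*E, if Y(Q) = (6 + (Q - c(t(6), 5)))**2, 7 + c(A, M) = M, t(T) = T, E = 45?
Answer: 135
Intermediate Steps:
c(A, M) = -7 + M
Y(Q) = (8 + Q)**2 (Y(Q) = (6 + (Q - (-7 + 5)))**2 = (6 + (Q - 1*(-2)))**2 = (6 + (Q + 2))**2 = (6 + (2 + Q))**2 = (8 + Q)**2)
(Y(-6) + (-11 - (-5*3 + 5)))*E = ((8 - 6)**2 + (-11 - (-5*3 + 5)))*45 = (2**2 + (-11 - (-15 + 5)))*45 = (4 + (-11 - 1*(-10)))*45 = (4 + (-11 + 10))*45 = (4 - 1)*45 = 3*45 = 135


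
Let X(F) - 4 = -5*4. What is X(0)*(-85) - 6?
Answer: 1354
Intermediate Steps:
X(F) = -16 (X(F) = 4 - 5*4 = 4 - 20 = -16)
X(0)*(-85) - 6 = -16*(-85) - 6 = 1360 - 6 = 1354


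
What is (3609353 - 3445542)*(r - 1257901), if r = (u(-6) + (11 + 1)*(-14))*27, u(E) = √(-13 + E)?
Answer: -206801067407 + 4422897*I*√19 ≈ -2.068e+11 + 1.9279e+7*I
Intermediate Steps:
r = -4536 + 27*I*√19 (r = (√(-13 - 6) + (11 + 1)*(-14))*27 = (√(-19) + 12*(-14))*27 = (I*√19 - 168)*27 = (-168 + I*√19)*27 = -4536 + 27*I*√19 ≈ -4536.0 + 117.69*I)
(3609353 - 3445542)*(r - 1257901) = (3609353 - 3445542)*((-4536 + 27*I*√19) - 1257901) = 163811*(-1262437 + 27*I*√19) = -206801067407 + 4422897*I*√19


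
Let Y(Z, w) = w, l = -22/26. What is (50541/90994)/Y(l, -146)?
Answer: -50541/13285124 ≈ -0.0038043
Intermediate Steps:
l = -11/13 (l = -22*1/26 = -11/13 ≈ -0.84615)
(50541/90994)/Y(l, -146) = (50541/90994)/(-146) = (50541*(1/90994))*(-1/146) = (50541/90994)*(-1/146) = -50541/13285124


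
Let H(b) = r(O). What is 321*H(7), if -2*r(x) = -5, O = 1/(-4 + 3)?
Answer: 1605/2 ≈ 802.50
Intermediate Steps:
O = -1 (O = 1/(-1) = -1)
r(x) = 5/2 (r(x) = -½*(-5) = 5/2)
H(b) = 5/2
321*H(7) = 321*(5/2) = 1605/2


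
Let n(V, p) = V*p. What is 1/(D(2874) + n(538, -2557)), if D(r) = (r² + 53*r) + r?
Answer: 1/7039406 ≈ 1.4206e-7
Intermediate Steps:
D(r) = r² + 54*r
1/(D(2874) + n(538, -2557)) = 1/(2874*(54 + 2874) + 538*(-2557)) = 1/(2874*2928 - 1375666) = 1/(8415072 - 1375666) = 1/7039406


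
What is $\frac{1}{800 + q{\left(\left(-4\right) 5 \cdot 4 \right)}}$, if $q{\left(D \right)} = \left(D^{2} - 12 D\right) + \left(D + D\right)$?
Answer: $\frac{1}{8000} \approx 0.000125$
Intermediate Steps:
$q{\left(D \right)} = D^{2} - 10 D$ ($q{\left(D \right)} = \left(D^{2} - 12 D\right) + 2 D = D^{2} - 10 D$)
$\frac{1}{800 + q{\left(\left(-4\right) 5 \cdot 4 \right)}} = \frac{1}{800 + \left(-4\right) 5 \cdot 4 \left(-10 + \left(-4\right) 5 \cdot 4\right)} = \frac{1}{800 + \left(-20\right) 4 \left(-10 - 80\right)} = \frac{1}{800 - 80 \left(-10 - 80\right)} = \frac{1}{800 - -7200} = \frac{1}{800 + 7200} = \frac{1}{8000}$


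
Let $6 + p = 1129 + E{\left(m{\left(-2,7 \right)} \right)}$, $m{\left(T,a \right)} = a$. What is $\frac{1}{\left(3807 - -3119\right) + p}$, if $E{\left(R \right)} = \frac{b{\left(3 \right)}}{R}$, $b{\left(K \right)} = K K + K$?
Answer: $\frac{7}{56355} \approx 0.00012421$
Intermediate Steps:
$b{\left(K \right)} = K + K^{2}$ ($b{\left(K \right)} = K^{2} + K = K + K^{2}$)
$E{\left(R \right)} = \frac{12}{R}$ ($E{\left(R \right)} = \frac{3 \left(1 + 3\right)}{R} = \frac{3 \cdot 4}{R} = \frac{12}{R}$)
$p = \frac{7873}{7}$ ($p = -6 + \left(1129 + \frac{12}{7}\right) = -6 + \frac{7915}{7} = \frac{7873}{7} \approx 1124.7$)
$\frac{1}{\left(3807 - -3119\right) + p} = \frac{1}{\left(3807 - -3119\right) + \frac{7873}{7}} = \frac{1}{\left(3807 + 3119\right) + \frac{7873}{7}} = \frac{1}{6926 + \frac{7873}{7}} = \frac{1}{\frac{56355}{7}} = \frac{7}{56355}$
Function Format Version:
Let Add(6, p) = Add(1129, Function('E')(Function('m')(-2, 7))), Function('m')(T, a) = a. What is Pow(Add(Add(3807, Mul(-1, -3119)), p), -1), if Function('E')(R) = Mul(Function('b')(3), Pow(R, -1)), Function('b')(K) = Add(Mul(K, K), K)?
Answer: Rational(7, 56355) ≈ 0.00012421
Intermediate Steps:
Function('b')(K) = Add(K, Pow(K, 2)) (Function('b')(K) = Add(Pow(K, 2), K) = Add(K, Pow(K, 2)))
Function('E')(R) = Mul(12, Pow(R, -1)) (Function('E')(R) = Mul(Mul(3, Add(1, 3)), Pow(R, -1)) = Mul(Mul(3, 4), Pow(R, -1)) = Mul(12, Pow(R, -1)))
p = Rational(7873, 7) (p = Add(-6, Add(1129, Mul(12, Pow(7, -1)))) = Add(-6, Add(1129, Mul(12, Rational(1, 7)))) = Add(-6, Add(1129, Rational(12, 7))) = Add(-6, Rational(7915, 7)) = Rational(7873, 7) ≈ 1124.7)
Pow(Add(Add(3807, Mul(-1, -3119)), p), -1) = Pow(Add(Add(3807, Mul(-1, -3119)), Rational(7873, 7)), -1) = Pow(Add(Add(3807, 3119), Rational(7873, 7)), -1) = Pow(Add(6926, Rational(7873, 7)), -1) = Pow(Rational(56355, 7), -1) = Rational(7, 56355)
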